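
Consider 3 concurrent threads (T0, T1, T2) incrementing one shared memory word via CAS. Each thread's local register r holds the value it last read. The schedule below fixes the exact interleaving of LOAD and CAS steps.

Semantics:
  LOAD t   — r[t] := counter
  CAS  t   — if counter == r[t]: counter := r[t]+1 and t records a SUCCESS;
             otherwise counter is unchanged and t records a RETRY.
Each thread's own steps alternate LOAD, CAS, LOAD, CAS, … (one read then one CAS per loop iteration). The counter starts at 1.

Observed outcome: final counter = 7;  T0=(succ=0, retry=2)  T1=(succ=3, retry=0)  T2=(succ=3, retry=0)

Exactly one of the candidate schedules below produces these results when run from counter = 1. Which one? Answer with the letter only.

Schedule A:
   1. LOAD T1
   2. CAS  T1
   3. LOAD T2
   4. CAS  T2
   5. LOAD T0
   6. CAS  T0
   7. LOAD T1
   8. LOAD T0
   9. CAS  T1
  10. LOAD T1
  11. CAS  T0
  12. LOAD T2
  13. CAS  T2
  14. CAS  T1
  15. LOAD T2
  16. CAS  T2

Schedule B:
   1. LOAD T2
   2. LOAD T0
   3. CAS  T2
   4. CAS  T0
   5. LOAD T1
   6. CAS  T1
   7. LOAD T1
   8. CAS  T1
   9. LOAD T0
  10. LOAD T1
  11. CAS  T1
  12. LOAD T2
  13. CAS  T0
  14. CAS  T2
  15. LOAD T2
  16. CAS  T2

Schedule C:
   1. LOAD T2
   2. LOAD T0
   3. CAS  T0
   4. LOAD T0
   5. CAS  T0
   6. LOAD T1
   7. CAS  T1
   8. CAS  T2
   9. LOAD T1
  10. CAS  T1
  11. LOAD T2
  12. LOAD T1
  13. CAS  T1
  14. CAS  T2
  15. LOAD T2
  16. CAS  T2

Tracing schedule B:
step 1: T2 LOAD ⇒ load; ctr=1 reg=1
step 2: T0 LOAD ⇒ load; ctr=1 reg=1
step 3: T2 CAS ⇒ ok; ctr=2 reg=1
step 4: T0 CAS ⇒ retry; ctr=2 reg=1
step 5: T1 LOAD ⇒ load; ctr=2 reg=2
step 6: T1 CAS ⇒ ok; ctr=3 reg=2
step 7: T1 LOAD ⇒ load; ctr=3 reg=3
step 8: T1 CAS ⇒ ok; ctr=4 reg=3
step 9: T0 LOAD ⇒ load; ctr=4 reg=4
step 10: T1 LOAD ⇒ load; ctr=4 reg=4
step 11: T1 CAS ⇒ ok; ctr=5 reg=4
step 12: T2 LOAD ⇒ load; ctr=5 reg=5
step 13: T0 CAS ⇒ retry; ctr=5 reg=4
step 14: T2 CAS ⇒ ok; ctr=6 reg=5
step 15: T2 LOAD ⇒ load; ctr=6 reg=6
step 16: T2 CAS ⇒ ok; ctr=7 reg=6

B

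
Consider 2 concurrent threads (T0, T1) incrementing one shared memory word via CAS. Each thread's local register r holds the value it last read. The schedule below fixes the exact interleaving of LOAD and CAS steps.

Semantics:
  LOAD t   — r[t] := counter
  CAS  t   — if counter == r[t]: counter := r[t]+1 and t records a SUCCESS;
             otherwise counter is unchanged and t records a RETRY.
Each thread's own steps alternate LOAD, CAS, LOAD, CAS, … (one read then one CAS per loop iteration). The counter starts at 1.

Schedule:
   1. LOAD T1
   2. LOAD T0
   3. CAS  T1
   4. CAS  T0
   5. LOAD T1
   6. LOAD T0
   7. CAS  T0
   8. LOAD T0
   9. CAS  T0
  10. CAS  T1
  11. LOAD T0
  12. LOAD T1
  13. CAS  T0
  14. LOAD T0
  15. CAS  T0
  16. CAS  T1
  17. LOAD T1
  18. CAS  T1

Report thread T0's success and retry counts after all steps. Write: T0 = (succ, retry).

T0 = (4, 1)

   1) LOAD T1:  M=1  r_T1=1
   2) LOAD T0:  M=1  r_T0=1
   3) CAS  T1:  M=2  r_T1=1 ✓
   4) CAS  T0:  M=2  r_T0=1 ✗
   5) LOAD T1:  M=2  r_T1=2
   6) LOAD T0:  M=2  r_T0=2
   7) CAS  T0:  M=3  r_T0=2 ✓
   8) LOAD T0:  M=3  r_T0=3
   9) CAS  T0:  M=4  r_T0=3 ✓
  10) CAS  T1:  M=4  r_T1=2 ✗
  11) LOAD T0:  M=4  r_T0=4
  12) LOAD T1:  M=4  r_T1=4
  13) CAS  T0:  M=5  r_T0=4 ✓
  14) LOAD T0:  M=5  r_T0=5
  15) CAS  T0:  M=6  r_T0=5 ✓
  16) CAS  T1:  M=6  r_T1=4 ✗
  17) LOAD T1:  M=6  r_T1=6
  18) CAS  T1:  M=7  r_T1=6 ✓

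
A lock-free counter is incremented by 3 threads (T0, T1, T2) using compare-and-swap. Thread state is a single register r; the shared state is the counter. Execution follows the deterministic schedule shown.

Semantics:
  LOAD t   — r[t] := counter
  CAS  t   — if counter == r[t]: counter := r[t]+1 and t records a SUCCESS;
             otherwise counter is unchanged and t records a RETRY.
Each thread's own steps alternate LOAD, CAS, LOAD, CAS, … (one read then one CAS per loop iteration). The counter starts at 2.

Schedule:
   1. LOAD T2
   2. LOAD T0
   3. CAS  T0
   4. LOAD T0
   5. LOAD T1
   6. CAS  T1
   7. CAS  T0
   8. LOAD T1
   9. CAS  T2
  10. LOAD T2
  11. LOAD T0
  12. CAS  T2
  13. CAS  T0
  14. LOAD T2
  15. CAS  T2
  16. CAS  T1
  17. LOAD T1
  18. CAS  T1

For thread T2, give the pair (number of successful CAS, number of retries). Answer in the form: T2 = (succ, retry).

T2 = (2, 1)

step 1: T2 LOAD ⇒ load; ctr=2 reg=2
step 2: T0 LOAD ⇒ load; ctr=2 reg=2
step 3: T0 CAS ⇒ ok; ctr=3 reg=2
step 4: T0 LOAD ⇒ load; ctr=3 reg=3
step 5: T1 LOAD ⇒ load; ctr=3 reg=3
step 6: T1 CAS ⇒ ok; ctr=4 reg=3
step 7: T0 CAS ⇒ retry; ctr=4 reg=3
step 8: T1 LOAD ⇒ load; ctr=4 reg=4
step 9: T2 CAS ⇒ retry; ctr=4 reg=2
step 10: T2 LOAD ⇒ load; ctr=4 reg=4
step 11: T0 LOAD ⇒ load; ctr=4 reg=4
step 12: T2 CAS ⇒ ok; ctr=5 reg=4
step 13: T0 CAS ⇒ retry; ctr=5 reg=4
step 14: T2 LOAD ⇒ load; ctr=5 reg=5
step 15: T2 CAS ⇒ ok; ctr=6 reg=5
step 16: T1 CAS ⇒ retry; ctr=6 reg=4
step 17: T1 LOAD ⇒ load; ctr=6 reg=6
step 18: T1 CAS ⇒ ok; ctr=7 reg=6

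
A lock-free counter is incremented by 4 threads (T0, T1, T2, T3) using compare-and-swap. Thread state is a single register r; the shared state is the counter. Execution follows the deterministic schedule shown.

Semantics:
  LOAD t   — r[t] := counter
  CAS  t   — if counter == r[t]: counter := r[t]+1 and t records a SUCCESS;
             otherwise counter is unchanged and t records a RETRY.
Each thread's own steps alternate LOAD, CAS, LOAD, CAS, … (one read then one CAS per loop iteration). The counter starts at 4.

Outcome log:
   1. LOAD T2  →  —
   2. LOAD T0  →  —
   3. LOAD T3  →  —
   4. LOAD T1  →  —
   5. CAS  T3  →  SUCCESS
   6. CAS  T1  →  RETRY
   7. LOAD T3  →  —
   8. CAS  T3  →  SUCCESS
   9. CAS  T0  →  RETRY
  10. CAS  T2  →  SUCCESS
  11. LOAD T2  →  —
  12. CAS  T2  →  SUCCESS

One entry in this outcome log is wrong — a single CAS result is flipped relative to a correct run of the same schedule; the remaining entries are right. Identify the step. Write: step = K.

Correct run:
1. LOAD T2 → mem=4 r[T2]=4 [LOAD]
2. LOAD T0 → mem=4 r[T0]=4 [LOAD]
3. LOAD T3 → mem=4 r[T3]=4 [LOAD]
4. LOAD T1 → mem=4 r[T1]=4 [LOAD]
5. CAS T3 → mem=5 r[T3]=4 [OK]
6. CAS T1 → mem=5 r[T1]=4 [RETRY]
7. LOAD T3 → mem=5 r[T3]=5 [LOAD]
8. CAS T3 → mem=6 r[T3]=5 [OK]
9. CAS T0 → mem=6 r[T0]=4 [RETRY]
10. CAS T2 → mem=6 r[T2]=4 [RETRY]
11. LOAD T2 → mem=6 r[T2]=6 [LOAD]
12. CAS T2 → mem=7 r[T2]=6 [OK]
Flip is step 10.

step = 10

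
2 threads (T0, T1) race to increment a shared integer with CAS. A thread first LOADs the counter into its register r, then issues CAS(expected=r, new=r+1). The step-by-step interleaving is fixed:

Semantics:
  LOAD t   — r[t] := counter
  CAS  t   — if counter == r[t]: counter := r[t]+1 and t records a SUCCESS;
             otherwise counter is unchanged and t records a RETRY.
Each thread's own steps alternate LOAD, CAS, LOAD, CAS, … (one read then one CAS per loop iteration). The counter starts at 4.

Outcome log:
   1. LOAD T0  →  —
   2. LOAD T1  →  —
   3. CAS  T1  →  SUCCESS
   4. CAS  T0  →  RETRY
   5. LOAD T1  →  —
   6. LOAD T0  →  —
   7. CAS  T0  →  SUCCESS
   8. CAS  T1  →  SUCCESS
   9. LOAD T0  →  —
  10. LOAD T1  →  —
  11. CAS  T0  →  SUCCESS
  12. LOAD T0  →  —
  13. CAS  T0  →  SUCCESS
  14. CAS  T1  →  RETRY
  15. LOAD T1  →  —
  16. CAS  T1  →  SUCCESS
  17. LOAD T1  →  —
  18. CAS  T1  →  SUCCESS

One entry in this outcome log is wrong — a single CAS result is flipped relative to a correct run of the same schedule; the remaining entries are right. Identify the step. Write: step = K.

Reference trace:
   1) LOAD T0:  M=4  r_T0=4
   2) LOAD T1:  M=4  r_T1=4
   3) CAS  T1:  M=5  r_T1=4 ✓
   4) CAS  T0:  M=5  r_T0=4 ✗
   5) LOAD T1:  M=5  r_T1=5
   6) LOAD T0:  M=5  r_T0=5
   7) CAS  T0:  M=6  r_T0=5 ✓
   8) CAS  T1:  M=6  r_T1=5 ✗
   9) LOAD T0:  M=6  r_T0=6
  10) LOAD T1:  M=6  r_T1=6
  11) CAS  T0:  M=7  r_T0=6 ✓
  12) LOAD T0:  M=7  r_T0=7
  13) CAS  T0:  M=8  r_T0=7 ✓
  14) CAS  T1:  M=8  r_T1=6 ✗
  15) LOAD T1:  M=8  r_T1=8
  16) CAS  T1:  M=9  r_T1=8 ✓
  17) LOAD T1:  M=9  r_T1=9
  18) CAS  T1:  M=10  r_T1=9 ✓
Mismatch at 8.

step = 8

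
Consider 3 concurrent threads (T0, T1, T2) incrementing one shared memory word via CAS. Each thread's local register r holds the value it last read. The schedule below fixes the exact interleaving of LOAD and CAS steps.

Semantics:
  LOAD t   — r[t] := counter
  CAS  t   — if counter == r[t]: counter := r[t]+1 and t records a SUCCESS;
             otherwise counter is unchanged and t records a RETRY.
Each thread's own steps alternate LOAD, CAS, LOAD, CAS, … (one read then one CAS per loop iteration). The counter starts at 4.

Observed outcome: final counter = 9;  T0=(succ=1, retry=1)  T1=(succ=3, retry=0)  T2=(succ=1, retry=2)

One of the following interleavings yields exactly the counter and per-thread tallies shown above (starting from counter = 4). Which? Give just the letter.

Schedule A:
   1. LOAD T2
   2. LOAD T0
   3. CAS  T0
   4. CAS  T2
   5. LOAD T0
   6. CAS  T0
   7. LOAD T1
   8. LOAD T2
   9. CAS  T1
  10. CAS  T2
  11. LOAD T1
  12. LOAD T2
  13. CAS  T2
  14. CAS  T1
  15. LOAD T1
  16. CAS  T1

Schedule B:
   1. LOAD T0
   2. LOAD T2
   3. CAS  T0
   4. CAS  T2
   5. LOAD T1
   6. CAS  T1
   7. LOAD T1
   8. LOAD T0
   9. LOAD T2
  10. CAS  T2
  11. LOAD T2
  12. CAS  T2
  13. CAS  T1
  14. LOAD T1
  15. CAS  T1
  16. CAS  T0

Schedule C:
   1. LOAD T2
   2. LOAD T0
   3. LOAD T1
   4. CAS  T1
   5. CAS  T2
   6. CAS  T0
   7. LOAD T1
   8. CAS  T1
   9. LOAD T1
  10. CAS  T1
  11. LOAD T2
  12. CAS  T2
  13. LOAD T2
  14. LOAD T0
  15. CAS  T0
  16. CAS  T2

C

Simulating candidate C:
step 1: T2 LOAD ⇒ load; ctr=4 reg=4
step 2: T0 LOAD ⇒ load; ctr=4 reg=4
step 3: T1 LOAD ⇒ load; ctr=4 reg=4
step 4: T1 CAS ⇒ ok; ctr=5 reg=4
step 5: T2 CAS ⇒ retry; ctr=5 reg=4
step 6: T0 CAS ⇒ retry; ctr=5 reg=4
step 7: T1 LOAD ⇒ load; ctr=5 reg=5
step 8: T1 CAS ⇒ ok; ctr=6 reg=5
step 9: T1 LOAD ⇒ load; ctr=6 reg=6
step 10: T1 CAS ⇒ ok; ctr=7 reg=6
step 11: T2 LOAD ⇒ load; ctr=7 reg=7
step 12: T2 CAS ⇒ ok; ctr=8 reg=7
step 13: T2 LOAD ⇒ load; ctr=8 reg=8
step 14: T0 LOAD ⇒ load; ctr=8 reg=8
step 15: T0 CAS ⇒ ok; ctr=9 reg=8
step 16: T2 CAS ⇒ retry; ctr=9 reg=8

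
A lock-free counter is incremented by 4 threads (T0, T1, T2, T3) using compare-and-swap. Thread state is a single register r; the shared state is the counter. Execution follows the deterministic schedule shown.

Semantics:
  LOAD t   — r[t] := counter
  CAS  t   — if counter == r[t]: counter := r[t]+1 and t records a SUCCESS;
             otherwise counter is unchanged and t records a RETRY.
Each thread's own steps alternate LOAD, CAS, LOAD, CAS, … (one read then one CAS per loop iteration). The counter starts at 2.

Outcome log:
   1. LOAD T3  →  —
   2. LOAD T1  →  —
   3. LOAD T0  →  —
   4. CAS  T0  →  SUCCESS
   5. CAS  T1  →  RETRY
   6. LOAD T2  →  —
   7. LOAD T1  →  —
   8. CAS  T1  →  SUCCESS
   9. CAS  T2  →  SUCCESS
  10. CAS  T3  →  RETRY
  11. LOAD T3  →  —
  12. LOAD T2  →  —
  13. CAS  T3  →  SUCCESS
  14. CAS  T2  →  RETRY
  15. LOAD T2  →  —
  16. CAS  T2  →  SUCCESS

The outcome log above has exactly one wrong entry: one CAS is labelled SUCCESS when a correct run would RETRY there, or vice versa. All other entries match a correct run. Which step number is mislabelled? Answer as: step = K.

step = 9

Re-executing:
T3 LOAD — after: cnt=2, r=2 — load
T1 LOAD — after: cnt=2, r=2 — load
T0 LOAD — after: cnt=2, r=2 — load
T0 CAS — after: cnt=3, r=2 — ok
T1 CAS — after: cnt=3, r=2 — retry
T2 LOAD — after: cnt=3, r=3 — load
T1 LOAD — after: cnt=3, r=3 — load
T1 CAS — after: cnt=4, r=3 — ok
T2 CAS — after: cnt=4, r=3 — retry
T3 CAS — after: cnt=4, r=2 — retry
T3 LOAD — after: cnt=4, r=4 — load
T2 LOAD — after: cnt=4, r=4 — load
T3 CAS — after: cnt=5, r=4 — ok
T2 CAS — after: cnt=5, r=4 — retry
T2 LOAD — after: cnt=5, r=5 — load
T2 CAS — after: cnt=6, r=5 — ok
Log disagrees first at step 9.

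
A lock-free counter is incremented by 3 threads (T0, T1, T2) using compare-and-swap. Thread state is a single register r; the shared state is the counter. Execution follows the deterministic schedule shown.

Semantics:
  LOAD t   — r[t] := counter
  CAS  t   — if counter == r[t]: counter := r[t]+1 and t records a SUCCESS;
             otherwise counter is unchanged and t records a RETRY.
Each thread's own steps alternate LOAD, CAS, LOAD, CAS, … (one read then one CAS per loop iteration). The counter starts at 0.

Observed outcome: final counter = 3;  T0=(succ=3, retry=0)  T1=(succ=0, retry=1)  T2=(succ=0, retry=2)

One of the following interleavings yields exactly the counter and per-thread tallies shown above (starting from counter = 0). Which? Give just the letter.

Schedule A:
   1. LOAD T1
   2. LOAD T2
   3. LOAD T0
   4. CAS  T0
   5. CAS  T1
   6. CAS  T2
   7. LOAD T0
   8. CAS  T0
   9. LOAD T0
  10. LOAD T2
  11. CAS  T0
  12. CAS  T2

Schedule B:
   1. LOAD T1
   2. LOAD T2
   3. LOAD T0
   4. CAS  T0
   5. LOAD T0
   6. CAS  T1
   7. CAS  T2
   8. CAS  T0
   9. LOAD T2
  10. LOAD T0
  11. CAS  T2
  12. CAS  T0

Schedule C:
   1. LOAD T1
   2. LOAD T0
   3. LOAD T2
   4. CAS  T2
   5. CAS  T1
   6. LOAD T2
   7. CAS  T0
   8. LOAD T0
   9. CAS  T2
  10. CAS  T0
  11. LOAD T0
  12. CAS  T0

Tracing schedule A:
   1) LOAD T1:  M=0  r_T1=0
   2) LOAD T2:  M=0  r_T2=0
   3) LOAD T0:  M=0  r_T0=0
   4) CAS  T0:  M=1  r_T0=0 ✓
   5) CAS  T1:  M=1  r_T1=0 ✗
   6) CAS  T2:  M=1  r_T2=0 ✗
   7) LOAD T0:  M=1  r_T0=1
   8) CAS  T0:  M=2  r_T0=1 ✓
   9) LOAD T0:  M=2  r_T0=2
  10) LOAD T2:  M=2  r_T2=2
  11) CAS  T0:  M=3  r_T0=2 ✓
  12) CAS  T2:  M=3  r_T2=2 ✗

A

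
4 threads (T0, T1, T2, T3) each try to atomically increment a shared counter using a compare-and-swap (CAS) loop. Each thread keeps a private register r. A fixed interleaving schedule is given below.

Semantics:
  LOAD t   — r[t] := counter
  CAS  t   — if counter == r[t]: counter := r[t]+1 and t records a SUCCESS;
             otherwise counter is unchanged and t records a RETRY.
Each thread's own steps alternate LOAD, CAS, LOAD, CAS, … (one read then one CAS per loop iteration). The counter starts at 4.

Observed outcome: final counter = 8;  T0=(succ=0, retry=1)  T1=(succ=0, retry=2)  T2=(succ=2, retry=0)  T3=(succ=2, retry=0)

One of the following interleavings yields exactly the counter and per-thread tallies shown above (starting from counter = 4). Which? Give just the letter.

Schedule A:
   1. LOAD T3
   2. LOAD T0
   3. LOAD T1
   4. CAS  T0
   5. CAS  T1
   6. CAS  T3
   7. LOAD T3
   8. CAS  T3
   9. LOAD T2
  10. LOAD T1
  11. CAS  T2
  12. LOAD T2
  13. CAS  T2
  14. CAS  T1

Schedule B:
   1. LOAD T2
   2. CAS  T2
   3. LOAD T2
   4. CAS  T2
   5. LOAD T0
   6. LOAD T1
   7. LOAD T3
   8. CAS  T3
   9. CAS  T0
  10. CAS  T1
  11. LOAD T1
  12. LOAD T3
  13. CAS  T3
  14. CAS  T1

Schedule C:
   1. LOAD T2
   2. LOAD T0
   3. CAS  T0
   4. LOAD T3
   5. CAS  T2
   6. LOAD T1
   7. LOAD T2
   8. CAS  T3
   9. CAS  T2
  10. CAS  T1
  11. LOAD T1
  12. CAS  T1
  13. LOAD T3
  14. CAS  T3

Tracing schedule B:
T2 LOAD — after: cnt=4, r=4 — load
T2 CAS — after: cnt=5, r=4 — ok
T2 LOAD — after: cnt=5, r=5 — load
T2 CAS — after: cnt=6, r=5 — ok
T0 LOAD — after: cnt=6, r=6 — load
T1 LOAD — after: cnt=6, r=6 — load
T3 LOAD — after: cnt=6, r=6 — load
T3 CAS — after: cnt=7, r=6 — ok
T0 CAS — after: cnt=7, r=6 — retry
T1 CAS — after: cnt=7, r=6 — retry
T1 LOAD — after: cnt=7, r=7 — load
T3 LOAD — after: cnt=7, r=7 — load
T3 CAS — after: cnt=8, r=7 — ok
T1 CAS — after: cnt=8, r=7 — retry

B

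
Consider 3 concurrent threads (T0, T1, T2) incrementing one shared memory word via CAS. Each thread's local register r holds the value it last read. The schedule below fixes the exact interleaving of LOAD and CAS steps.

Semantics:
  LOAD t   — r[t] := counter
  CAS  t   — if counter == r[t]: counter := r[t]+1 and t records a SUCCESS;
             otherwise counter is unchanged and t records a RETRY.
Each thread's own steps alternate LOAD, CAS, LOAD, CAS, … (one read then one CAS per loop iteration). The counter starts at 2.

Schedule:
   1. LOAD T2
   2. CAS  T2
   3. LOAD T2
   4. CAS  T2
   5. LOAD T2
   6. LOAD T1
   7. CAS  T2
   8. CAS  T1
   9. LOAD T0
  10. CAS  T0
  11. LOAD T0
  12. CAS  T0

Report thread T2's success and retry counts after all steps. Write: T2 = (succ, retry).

T2 = (3, 0)

T2 LOAD — after: cnt=2, r=2 — load
T2 CAS — after: cnt=3, r=2 — ok
T2 LOAD — after: cnt=3, r=3 — load
T2 CAS — after: cnt=4, r=3 — ok
T2 LOAD — after: cnt=4, r=4 — load
T1 LOAD — after: cnt=4, r=4 — load
T2 CAS — after: cnt=5, r=4 — ok
T1 CAS — after: cnt=5, r=4 — retry
T0 LOAD — after: cnt=5, r=5 — load
T0 CAS — after: cnt=6, r=5 — ok
T0 LOAD — after: cnt=6, r=6 — load
T0 CAS — after: cnt=7, r=6 — ok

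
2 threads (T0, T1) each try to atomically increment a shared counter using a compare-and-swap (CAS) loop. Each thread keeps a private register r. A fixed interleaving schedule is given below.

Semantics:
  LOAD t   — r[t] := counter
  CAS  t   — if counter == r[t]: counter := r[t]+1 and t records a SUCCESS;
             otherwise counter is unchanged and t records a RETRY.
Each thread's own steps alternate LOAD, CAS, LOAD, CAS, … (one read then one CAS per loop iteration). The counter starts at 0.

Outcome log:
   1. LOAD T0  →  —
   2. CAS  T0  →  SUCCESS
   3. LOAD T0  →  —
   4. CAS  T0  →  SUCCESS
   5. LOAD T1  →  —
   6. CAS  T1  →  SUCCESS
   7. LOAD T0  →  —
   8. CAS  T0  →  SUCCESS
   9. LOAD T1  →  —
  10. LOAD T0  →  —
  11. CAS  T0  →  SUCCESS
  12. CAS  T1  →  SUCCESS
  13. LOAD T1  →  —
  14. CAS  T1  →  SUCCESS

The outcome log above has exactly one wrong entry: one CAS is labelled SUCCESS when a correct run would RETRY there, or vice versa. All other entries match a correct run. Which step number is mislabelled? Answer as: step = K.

step = 12

Reference trace:
1. LOAD T0 → mem=0 r[T0]=0 [LOAD]
2. CAS T0 → mem=1 r[T0]=0 [OK]
3. LOAD T0 → mem=1 r[T0]=1 [LOAD]
4. CAS T0 → mem=2 r[T0]=1 [OK]
5. LOAD T1 → mem=2 r[T1]=2 [LOAD]
6. CAS T1 → mem=3 r[T1]=2 [OK]
7. LOAD T0 → mem=3 r[T0]=3 [LOAD]
8. CAS T0 → mem=4 r[T0]=3 [OK]
9. LOAD T1 → mem=4 r[T1]=4 [LOAD]
10. LOAD T0 → mem=4 r[T0]=4 [LOAD]
11. CAS T0 → mem=5 r[T0]=4 [OK]
12. CAS T1 → mem=5 r[T1]=4 [RETRY]
13. LOAD T1 → mem=5 r[T1]=5 [LOAD]
14. CAS T1 → mem=6 r[T1]=5 [OK]
Flip is step 12.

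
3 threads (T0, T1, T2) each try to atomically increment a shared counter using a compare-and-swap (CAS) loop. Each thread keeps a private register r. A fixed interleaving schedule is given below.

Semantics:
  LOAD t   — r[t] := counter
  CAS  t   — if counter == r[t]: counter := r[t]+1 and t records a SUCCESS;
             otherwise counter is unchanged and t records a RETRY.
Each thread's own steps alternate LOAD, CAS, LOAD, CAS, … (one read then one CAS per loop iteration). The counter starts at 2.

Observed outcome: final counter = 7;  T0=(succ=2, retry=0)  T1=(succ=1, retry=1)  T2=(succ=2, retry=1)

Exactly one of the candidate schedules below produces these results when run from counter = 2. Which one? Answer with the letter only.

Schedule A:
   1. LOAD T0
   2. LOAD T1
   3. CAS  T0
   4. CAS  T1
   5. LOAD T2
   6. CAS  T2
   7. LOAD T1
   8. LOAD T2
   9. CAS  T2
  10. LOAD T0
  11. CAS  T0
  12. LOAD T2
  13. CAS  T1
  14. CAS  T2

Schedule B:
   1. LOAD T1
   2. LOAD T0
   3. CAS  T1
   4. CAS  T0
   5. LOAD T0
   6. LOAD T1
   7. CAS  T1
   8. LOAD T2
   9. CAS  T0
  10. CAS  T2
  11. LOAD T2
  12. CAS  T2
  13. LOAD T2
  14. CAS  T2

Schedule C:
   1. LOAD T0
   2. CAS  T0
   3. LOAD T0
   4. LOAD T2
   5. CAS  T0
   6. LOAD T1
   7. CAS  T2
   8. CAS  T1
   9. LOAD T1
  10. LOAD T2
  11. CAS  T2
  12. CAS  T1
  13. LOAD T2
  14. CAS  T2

C

Simulating candidate C:
[1] T0.load  rd  (counter 2, T0.r 2)
[2] T0.cas  hit  (counter 3, T0.r 2)
[3] T0.load  rd  (counter 3, T0.r 3)
[4] T2.load  rd  (counter 3, T2.r 3)
[5] T0.cas  hit  (counter 4, T0.r 3)
[6] T1.load  rd  (counter 4, T1.r 4)
[7] T2.cas  miss  (counter 4, T2.r 3)
[8] T1.cas  hit  (counter 5, T1.r 4)
[9] T1.load  rd  (counter 5, T1.r 5)
[10] T2.load  rd  (counter 5, T2.r 5)
[11] T2.cas  hit  (counter 6, T2.r 5)
[12] T1.cas  miss  (counter 6, T1.r 5)
[13] T2.load  rd  (counter 6, T2.r 6)
[14] T2.cas  hit  (counter 7, T2.r 6)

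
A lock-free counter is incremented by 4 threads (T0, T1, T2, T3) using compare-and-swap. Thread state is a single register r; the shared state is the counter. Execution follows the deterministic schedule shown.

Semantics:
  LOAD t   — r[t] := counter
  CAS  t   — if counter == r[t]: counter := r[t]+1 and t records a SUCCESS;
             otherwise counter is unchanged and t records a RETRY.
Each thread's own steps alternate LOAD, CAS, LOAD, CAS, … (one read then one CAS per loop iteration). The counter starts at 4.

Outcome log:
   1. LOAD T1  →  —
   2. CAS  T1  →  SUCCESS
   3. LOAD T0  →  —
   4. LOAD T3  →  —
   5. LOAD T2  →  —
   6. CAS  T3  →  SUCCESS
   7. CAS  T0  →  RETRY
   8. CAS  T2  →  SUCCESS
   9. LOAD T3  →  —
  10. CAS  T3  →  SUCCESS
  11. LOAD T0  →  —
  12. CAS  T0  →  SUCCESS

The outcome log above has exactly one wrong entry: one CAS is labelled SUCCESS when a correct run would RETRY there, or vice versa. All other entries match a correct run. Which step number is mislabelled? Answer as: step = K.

Correct run:
#1 T1 reads 4
#2 T1 CAS(4→5) writes; counter now 5
#3 T0 reads 5
#4 T3 reads 5
#5 T2 reads 5
#6 T3 CAS(5→6) writes; counter now 6
#7 T0 CAS(5→6) fails; counter now 6
#8 T2 CAS(5→6) fails; counter now 6
#9 T3 reads 6
#10 T3 CAS(6→7) writes; counter now 7
#11 T0 reads 7
#12 T0 CAS(7→8) writes; counter now 8
Flip is step 8.

step = 8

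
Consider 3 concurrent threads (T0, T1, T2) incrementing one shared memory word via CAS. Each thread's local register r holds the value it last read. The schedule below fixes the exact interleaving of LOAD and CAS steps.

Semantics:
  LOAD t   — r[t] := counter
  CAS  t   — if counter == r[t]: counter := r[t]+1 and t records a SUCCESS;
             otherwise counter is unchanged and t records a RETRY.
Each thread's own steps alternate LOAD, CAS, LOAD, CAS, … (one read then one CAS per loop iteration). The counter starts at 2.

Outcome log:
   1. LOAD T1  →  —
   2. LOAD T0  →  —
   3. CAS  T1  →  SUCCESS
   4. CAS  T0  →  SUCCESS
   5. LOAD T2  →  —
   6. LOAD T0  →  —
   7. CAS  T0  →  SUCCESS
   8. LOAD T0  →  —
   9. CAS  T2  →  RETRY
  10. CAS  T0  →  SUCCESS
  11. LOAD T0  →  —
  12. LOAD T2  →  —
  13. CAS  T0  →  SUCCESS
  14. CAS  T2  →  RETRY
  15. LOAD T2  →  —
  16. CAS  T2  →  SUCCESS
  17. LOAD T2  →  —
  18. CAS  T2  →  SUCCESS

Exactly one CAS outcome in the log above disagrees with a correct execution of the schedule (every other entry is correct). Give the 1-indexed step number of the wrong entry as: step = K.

step = 4

Reference trace:
1. LOAD T1 → mem=2 r[T1]=2 [LOAD]
2. LOAD T0 → mem=2 r[T0]=2 [LOAD]
3. CAS T1 → mem=3 r[T1]=2 [OK]
4. CAS T0 → mem=3 r[T0]=2 [RETRY]
5. LOAD T2 → mem=3 r[T2]=3 [LOAD]
6. LOAD T0 → mem=3 r[T0]=3 [LOAD]
7. CAS T0 → mem=4 r[T0]=3 [OK]
8. LOAD T0 → mem=4 r[T0]=4 [LOAD]
9. CAS T2 → mem=4 r[T2]=3 [RETRY]
10. CAS T0 → mem=5 r[T0]=4 [OK]
11. LOAD T0 → mem=5 r[T0]=5 [LOAD]
12. LOAD T2 → mem=5 r[T2]=5 [LOAD]
13. CAS T0 → mem=6 r[T0]=5 [OK]
14. CAS T2 → mem=6 r[T2]=5 [RETRY]
15. LOAD T2 → mem=6 r[T2]=6 [LOAD]
16. CAS T2 → mem=7 r[T2]=6 [OK]
17. LOAD T2 → mem=7 r[T2]=7 [LOAD]
18. CAS T2 → mem=8 r[T2]=7 [OK]
Mismatch at 4.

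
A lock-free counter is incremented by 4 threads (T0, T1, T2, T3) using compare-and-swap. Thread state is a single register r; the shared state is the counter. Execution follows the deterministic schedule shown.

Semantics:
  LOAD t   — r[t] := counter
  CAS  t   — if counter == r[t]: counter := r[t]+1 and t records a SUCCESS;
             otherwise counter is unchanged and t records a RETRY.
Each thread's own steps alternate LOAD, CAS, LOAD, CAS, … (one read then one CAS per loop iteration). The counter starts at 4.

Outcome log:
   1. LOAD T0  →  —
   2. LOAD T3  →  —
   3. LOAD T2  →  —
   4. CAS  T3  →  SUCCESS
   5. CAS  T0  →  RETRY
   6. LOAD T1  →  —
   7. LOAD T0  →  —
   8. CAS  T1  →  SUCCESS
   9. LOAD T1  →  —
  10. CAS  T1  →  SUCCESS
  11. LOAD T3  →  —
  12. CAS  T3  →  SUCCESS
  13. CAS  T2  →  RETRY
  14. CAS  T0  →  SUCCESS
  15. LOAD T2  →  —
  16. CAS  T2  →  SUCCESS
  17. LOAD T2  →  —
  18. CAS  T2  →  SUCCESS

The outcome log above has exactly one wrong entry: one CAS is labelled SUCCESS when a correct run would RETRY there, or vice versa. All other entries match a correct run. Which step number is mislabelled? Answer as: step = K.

step = 14

Correct run:
   1) LOAD T0:  M=4  r_T0=4
   2) LOAD T3:  M=4  r_T3=4
   3) LOAD T2:  M=4  r_T2=4
   4) CAS  T3:  M=5  r_T3=4 ✓
   5) CAS  T0:  M=5  r_T0=4 ✗
   6) LOAD T1:  M=5  r_T1=5
   7) LOAD T0:  M=5  r_T0=5
   8) CAS  T1:  M=6  r_T1=5 ✓
   9) LOAD T1:  M=6  r_T1=6
  10) CAS  T1:  M=7  r_T1=6 ✓
  11) LOAD T3:  M=7  r_T3=7
  12) CAS  T3:  M=8  r_T3=7 ✓
  13) CAS  T2:  M=8  r_T2=4 ✗
  14) CAS  T0:  M=8  r_T0=5 ✗
  15) LOAD T2:  M=8  r_T2=8
  16) CAS  T2:  M=9  r_T2=8 ✓
  17) LOAD T2:  M=9  r_T2=9
  18) CAS  T2:  M=10  r_T2=9 ✓
Log disagrees first at step 14.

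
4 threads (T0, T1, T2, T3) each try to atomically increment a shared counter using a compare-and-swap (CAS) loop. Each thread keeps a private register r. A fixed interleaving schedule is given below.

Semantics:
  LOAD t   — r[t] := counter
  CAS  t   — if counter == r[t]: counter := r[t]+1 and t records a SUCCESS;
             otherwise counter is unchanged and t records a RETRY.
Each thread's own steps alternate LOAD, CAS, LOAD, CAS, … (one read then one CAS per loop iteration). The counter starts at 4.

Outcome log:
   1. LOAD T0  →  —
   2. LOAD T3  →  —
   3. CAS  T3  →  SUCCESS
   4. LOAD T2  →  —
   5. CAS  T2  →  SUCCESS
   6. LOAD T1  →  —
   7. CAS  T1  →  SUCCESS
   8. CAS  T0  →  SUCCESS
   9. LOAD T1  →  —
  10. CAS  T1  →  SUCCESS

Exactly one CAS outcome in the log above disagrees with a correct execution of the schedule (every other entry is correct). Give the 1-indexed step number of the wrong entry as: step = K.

Correct run:
   1) LOAD T0:  M=4  r_T0=4
   2) LOAD T3:  M=4  r_T3=4
   3) CAS  T3:  M=5  r_T3=4 ✓
   4) LOAD T2:  M=5  r_T2=5
   5) CAS  T2:  M=6  r_T2=5 ✓
   6) LOAD T1:  M=6  r_T1=6
   7) CAS  T1:  M=7  r_T1=6 ✓
   8) CAS  T0:  M=7  r_T0=4 ✗
   9) LOAD T1:  M=7  r_T1=7
  10) CAS  T1:  M=8  r_T1=7 ✓
Mismatch at 8.

step = 8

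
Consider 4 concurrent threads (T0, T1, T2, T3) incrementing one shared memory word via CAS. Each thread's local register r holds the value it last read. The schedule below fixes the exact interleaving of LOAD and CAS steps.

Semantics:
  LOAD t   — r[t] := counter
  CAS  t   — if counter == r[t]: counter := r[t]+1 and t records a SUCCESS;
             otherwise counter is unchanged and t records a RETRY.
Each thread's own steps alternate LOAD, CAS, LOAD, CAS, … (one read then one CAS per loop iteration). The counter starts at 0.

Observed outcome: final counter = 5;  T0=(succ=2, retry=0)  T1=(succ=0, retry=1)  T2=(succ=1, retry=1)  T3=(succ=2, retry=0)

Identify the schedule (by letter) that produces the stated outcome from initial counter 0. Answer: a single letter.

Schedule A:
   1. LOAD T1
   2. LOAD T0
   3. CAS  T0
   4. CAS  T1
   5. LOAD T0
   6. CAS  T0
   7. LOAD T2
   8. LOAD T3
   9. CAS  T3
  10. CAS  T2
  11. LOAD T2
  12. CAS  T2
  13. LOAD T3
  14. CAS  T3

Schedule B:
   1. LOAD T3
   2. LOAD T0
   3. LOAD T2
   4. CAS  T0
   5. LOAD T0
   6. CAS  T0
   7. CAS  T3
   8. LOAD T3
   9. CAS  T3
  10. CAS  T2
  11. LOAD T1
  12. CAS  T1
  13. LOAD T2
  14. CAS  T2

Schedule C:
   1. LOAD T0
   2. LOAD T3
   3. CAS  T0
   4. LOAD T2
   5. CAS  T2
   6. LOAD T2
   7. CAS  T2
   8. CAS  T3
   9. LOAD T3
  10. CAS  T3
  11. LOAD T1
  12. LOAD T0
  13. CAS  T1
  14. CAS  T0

Simulating candidate A:
T1 LOAD — after: cnt=0, r=0 — load
T0 LOAD — after: cnt=0, r=0 — load
T0 CAS — after: cnt=1, r=0 — ok
T1 CAS — after: cnt=1, r=0 — retry
T0 LOAD — after: cnt=1, r=1 — load
T0 CAS — after: cnt=2, r=1 — ok
T2 LOAD — after: cnt=2, r=2 — load
T3 LOAD — after: cnt=2, r=2 — load
T3 CAS — after: cnt=3, r=2 — ok
T2 CAS — after: cnt=3, r=2 — retry
T2 LOAD — after: cnt=3, r=3 — load
T2 CAS — after: cnt=4, r=3 — ok
T3 LOAD — after: cnt=4, r=4 — load
T3 CAS — after: cnt=5, r=4 — ok

A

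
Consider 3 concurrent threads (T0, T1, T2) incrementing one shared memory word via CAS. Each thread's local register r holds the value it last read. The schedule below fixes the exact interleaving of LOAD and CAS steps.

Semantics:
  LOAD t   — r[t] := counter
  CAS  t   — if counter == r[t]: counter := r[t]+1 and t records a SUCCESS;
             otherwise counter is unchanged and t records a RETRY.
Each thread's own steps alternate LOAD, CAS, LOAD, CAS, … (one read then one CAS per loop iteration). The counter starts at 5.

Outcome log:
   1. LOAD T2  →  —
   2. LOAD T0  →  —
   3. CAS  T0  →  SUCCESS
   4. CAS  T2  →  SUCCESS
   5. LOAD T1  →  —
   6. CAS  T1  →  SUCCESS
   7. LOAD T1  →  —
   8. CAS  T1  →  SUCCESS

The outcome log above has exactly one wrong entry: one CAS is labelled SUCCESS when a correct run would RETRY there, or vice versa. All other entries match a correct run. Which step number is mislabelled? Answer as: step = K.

Reference trace:
step 1: T2 LOAD ⇒ load; ctr=5 reg=5
step 2: T0 LOAD ⇒ load; ctr=5 reg=5
step 3: T0 CAS ⇒ ok; ctr=6 reg=5
step 4: T2 CAS ⇒ retry; ctr=6 reg=5
step 5: T1 LOAD ⇒ load; ctr=6 reg=6
step 6: T1 CAS ⇒ ok; ctr=7 reg=6
step 7: T1 LOAD ⇒ load; ctr=7 reg=7
step 8: T1 CAS ⇒ ok; ctr=8 reg=7
Log disagrees first at step 4.

step = 4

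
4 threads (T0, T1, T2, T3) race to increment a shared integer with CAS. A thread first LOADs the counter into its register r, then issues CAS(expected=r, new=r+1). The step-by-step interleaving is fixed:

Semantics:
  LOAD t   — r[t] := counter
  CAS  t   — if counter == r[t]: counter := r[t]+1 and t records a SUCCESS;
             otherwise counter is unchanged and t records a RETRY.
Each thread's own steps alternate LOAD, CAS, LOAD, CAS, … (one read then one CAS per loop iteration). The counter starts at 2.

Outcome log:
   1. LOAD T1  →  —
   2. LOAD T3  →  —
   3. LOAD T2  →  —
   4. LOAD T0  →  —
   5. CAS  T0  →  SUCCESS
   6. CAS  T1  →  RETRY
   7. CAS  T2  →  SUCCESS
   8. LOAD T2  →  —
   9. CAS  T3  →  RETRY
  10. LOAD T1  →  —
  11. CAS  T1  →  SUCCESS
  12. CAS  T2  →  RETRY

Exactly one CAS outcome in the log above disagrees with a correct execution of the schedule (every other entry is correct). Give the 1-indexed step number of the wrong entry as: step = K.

step = 7

Correct run:
1. LOAD T1 → mem=2 r[T1]=2 [LOAD]
2. LOAD T3 → mem=2 r[T3]=2 [LOAD]
3. LOAD T2 → mem=2 r[T2]=2 [LOAD]
4. LOAD T0 → mem=2 r[T0]=2 [LOAD]
5. CAS T0 → mem=3 r[T0]=2 [OK]
6. CAS T1 → mem=3 r[T1]=2 [RETRY]
7. CAS T2 → mem=3 r[T2]=2 [RETRY]
8. LOAD T2 → mem=3 r[T2]=3 [LOAD]
9. CAS T3 → mem=3 r[T3]=2 [RETRY]
10. LOAD T1 → mem=3 r[T1]=3 [LOAD]
11. CAS T1 → mem=4 r[T1]=3 [OK]
12. CAS T2 → mem=4 r[T2]=3 [RETRY]
Mismatch at 7.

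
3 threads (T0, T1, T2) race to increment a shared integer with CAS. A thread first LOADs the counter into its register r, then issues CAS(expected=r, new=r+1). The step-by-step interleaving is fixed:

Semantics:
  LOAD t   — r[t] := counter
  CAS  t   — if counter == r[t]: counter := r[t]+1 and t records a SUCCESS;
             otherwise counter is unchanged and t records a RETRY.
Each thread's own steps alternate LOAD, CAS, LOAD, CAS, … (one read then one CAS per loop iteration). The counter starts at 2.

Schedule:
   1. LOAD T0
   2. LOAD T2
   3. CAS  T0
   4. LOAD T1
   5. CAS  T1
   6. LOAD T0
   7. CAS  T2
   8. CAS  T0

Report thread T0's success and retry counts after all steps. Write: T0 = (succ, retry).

[1] T0.load  rd  (counter 2, T0.r 2)
[2] T2.load  rd  (counter 2, T2.r 2)
[3] T0.cas  hit  (counter 3, T0.r 2)
[4] T1.load  rd  (counter 3, T1.r 3)
[5] T1.cas  hit  (counter 4, T1.r 3)
[6] T0.load  rd  (counter 4, T0.r 4)
[7] T2.cas  miss  (counter 4, T2.r 2)
[8] T0.cas  hit  (counter 5, T0.r 4)

T0 = (2, 0)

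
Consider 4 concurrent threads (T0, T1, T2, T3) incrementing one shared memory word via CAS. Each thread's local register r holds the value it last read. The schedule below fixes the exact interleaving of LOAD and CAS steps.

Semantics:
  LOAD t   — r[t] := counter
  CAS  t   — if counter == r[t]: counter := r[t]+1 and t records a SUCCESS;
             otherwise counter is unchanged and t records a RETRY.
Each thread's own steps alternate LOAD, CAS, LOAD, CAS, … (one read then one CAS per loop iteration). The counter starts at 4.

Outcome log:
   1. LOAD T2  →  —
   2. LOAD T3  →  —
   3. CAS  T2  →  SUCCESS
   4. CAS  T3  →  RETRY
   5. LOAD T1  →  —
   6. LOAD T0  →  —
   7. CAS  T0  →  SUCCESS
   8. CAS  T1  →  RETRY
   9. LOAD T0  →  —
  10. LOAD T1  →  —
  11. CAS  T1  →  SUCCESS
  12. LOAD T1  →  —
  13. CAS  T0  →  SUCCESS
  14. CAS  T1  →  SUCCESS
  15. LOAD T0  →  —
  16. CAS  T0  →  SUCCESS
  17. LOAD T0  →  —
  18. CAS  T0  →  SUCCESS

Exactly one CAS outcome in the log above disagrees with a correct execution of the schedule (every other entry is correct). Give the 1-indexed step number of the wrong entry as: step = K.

step = 13

Re-executing:
#1 T2 reads 4
#2 T3 reads 4
#3 T2 CAS(4→5) writes; counter now 5
#4 T3 CAS(4→5) fails; counter now 5
#5 T1 reads 5
#6 T0 reads 5
#7 T0 CAS(5→6) writes; counter now 6
#8 T1 CAS(5→6) fails; counter now 6
#9 T0 reads 6
#10 T1 reads 6
#11 T1 CAS(6→7) writes; counter now 7
#12 T1 reads 7
#13 T0 CAS(6→7) fails; counter now 7
#14 T1 CAS(7→8) writes; counter now 8
#15 T0 reads 8
#16 T0 CAS(8→9) writes; counter now 9
#17 T0 reads 9
#18 T0 CAS(9→10) writes; counter now 10
Mismatch at 13.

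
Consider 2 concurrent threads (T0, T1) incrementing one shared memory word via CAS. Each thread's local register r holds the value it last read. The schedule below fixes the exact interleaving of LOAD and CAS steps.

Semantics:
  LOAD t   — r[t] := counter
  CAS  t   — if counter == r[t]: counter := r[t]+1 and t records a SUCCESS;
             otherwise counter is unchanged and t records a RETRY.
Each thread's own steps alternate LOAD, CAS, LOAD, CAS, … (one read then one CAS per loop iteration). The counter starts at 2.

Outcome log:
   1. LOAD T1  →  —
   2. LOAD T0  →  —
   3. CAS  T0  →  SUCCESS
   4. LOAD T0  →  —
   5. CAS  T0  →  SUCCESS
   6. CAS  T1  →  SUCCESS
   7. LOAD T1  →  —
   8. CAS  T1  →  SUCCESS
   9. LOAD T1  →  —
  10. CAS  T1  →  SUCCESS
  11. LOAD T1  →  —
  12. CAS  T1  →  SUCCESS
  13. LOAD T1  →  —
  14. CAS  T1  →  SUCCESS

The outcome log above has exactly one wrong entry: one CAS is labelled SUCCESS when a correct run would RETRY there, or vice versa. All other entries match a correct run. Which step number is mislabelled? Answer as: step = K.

Re-executing:
   1) LOAD T1:  M=2  r_T1=2
   2) LOAD T0:  M=2  r_T0=2
   3) CAS  T0:  M=3  r_T0=2 ✓
   4) LOAD T0:  M=3  r_T0=3
   5) CAS  T0:  M=4  r_T0=3 ✓
   6) CAS  T1:  M=4  r_T1=2 ✗
   7) LOAD T1:  M=4  r_T1=4
   8) CAS  T1:  M=5  r_T1=4 ✓
   9) LOAD T1:  M=5  r_T1=5
  10) CAS  T1:  M=6  r_T1=5 ✓
  11) LOAD T1:  M=6  r_T1=6
  12) CAS  T1:  M=7  r_T1=6 ✓
  13) LOAD T1:  M=7  r_T1=7
  14) CAS  T1:  M=8  r_T1=7 ✓
Mismatch at 6.

step = 6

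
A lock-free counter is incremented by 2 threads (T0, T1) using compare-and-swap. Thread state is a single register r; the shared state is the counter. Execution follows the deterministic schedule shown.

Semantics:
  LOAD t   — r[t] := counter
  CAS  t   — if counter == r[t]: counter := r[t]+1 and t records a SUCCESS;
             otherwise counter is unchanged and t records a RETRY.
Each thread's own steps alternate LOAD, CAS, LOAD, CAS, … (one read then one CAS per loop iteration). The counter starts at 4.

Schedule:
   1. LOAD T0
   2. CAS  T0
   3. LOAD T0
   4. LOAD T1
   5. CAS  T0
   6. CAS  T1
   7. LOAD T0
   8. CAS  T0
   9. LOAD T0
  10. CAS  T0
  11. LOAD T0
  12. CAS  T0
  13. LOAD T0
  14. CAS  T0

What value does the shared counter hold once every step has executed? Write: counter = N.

counter = 10

step 1: T0 LOAD ⇒ load; ctr=4 reg=4
step 2: T0 CAS ⇒ ok; ctr=5 reg=4
step 3: T0 LOAD ⇒ load; ctr=5 reg=5
step 4: T1 LOAD ⇒ load; ctr=5 reg=5
step 5: T0 CAS ⇒ ok; ctr=6 reg=5
step 6: T1 CAS ⇒ retry; ctr=6 reg=5
step 7: T0 LOAD ⇒ load; ctr=6 reg=6
step 8: T0 CAS ⇒ ok; ctr=7 reg=6
step 9: T0 LOAD ⇒ load; ctr=7 reg=7
step 10: T0 CAS ⇒ ok; ctr=8 reg=7
step 11: T0 LOAD ⇒ load; ctr=8 reg=8
step 12: T0 CAS ⇒ ok; ctr=9 reg=8
step 13: T0 LOAD ⇒ load; ctr=9 reg=9
step 14: T0 CAS ⇒ ok; ctr=10 reg=9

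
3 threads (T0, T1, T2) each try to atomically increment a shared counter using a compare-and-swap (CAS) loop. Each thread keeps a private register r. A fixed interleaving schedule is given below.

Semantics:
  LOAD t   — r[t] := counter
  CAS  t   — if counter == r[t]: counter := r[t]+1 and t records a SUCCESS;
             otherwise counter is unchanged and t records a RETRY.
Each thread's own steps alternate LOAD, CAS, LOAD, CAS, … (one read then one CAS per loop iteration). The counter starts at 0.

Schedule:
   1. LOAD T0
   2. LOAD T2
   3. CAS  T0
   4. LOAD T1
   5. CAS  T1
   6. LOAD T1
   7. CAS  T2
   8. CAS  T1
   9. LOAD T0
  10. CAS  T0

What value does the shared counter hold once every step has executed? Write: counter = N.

T0 LOAD — after: cnt=0, r=0 — load
T2 LOAD — after: cnt=0, r=0 — load
T0 CAS — after: cnt=1, r=0 — ok
T1 LOAD — after: cnt=1, r=1 — load
T1 CAS — after: cnt=2, r=1 — ok
T1 LOAD — after: cnt=2, r=2 — load
T2 CAS — after: cnt=2, r=0 — retry
T1 CAS — after: cnt=3, r=2 — ok
T0 LOAD — after: cnt=3, r=3 — load
T0 CAS — after: cnt=4, r=3 — ok

counter = 4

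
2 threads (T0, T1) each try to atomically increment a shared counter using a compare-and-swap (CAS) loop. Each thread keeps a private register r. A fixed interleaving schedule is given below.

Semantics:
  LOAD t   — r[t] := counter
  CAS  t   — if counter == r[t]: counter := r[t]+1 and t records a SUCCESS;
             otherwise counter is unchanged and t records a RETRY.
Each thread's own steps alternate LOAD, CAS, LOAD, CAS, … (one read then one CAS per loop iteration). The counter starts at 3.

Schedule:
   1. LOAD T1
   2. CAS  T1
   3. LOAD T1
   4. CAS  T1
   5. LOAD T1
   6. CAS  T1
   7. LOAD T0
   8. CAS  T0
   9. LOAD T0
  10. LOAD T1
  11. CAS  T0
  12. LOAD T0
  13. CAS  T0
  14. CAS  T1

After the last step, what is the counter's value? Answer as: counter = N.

counter = 9

#1 T1 reads 3
#2 T1 CAS(3→4) writes; counter now 4
#3 T1 reads 4
#4 T1 CAS(4→5) writes; counter now 5
#5 T1 reads 5
#6 T1 CAS(5→6) writes; counter now 6
#7 T0 reads 6
#8 T0 CAS(6→7) writes; counter now 7
#9 T0 reads 7
#10 T1 reads 7
#11 T0 CAS(7→8) writes; counter now 8
#12 T0 reads 8
#13 T0 CAS(8→9) writes; counter now 9
#14 T1 CAS(7→8) fails; counter now 9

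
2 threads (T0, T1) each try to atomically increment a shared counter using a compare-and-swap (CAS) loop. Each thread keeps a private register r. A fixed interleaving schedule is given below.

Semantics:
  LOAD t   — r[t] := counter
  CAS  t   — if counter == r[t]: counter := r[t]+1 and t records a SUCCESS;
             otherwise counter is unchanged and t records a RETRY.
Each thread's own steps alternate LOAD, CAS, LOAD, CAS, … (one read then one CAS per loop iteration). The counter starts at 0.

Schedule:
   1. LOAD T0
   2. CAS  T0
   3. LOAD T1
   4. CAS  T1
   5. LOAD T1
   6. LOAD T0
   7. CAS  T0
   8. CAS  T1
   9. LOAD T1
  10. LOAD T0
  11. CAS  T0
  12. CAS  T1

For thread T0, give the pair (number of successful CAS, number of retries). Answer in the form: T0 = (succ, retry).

   1) LOAD T0:  M=0  r_T0=0
   2) CAS  T0:  M=1  r_T0=0 ✓
   3) LOAD T1:  M=1  r_T1=1
   4) CAS  T1:  M=2  r_T1=1 ✓
   5) LOAD T1:  M=2  r_T1=2
   6) LOAD T0:  M=2  r_T0=2
   7) CAS  T0:  M=3  r_T0=2 ✓
   8) CAS  T1:  M=3  r_T1=2 ✗
   9) LOAD T1:  M=3  r_T1=3
  10) LOAD T0:  M=3  r_T0=3
  11) CAS  T0:  M=4  r_T0=3 ✓
  12) CAS  T1:  M=4  r_T1=3 ✗

T0 = (3, 0)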